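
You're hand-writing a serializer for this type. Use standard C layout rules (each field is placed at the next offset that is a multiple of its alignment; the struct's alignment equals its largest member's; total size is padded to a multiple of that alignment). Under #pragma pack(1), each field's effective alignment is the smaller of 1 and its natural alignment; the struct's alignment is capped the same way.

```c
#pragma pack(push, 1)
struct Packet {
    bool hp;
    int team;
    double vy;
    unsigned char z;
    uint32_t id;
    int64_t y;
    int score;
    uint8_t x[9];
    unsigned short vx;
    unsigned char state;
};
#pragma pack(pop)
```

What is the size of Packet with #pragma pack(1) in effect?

hp at 0 (size 1, align 1) → ends 1
team at 1 (size 4, align 1) → ends 5
vy at 5 (size 8, align 1) → ends 13
z at 13 (size 1, align 1) → ends 14
id at 14 (size 4, align 1) → ends 18
y at 18 (size 8, align 1) → ends 26
score at 26 (size 4, align 1) → ends 30
x at 30 (size 9, align 1) → ends 39
vx at 39 (size 2, align 1) → ends 41
state at 41 (size 1, align 1) → ends 42
total 42 bytes, alignment 1

42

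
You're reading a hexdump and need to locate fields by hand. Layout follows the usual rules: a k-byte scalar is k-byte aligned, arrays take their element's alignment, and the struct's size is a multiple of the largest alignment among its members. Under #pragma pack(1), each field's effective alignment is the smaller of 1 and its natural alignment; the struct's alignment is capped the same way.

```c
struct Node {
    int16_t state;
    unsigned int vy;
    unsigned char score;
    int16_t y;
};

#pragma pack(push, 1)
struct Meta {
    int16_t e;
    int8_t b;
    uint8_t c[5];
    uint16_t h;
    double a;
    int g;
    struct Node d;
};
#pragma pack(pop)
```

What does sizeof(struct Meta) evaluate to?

Node: 0..2  state  (2B, 2-aligned); 2..4  -- padding (2B); 4..8  vy  (4B, 4-aligned); 8..9  score  (1B, 1-aligned); 9..10  -- padding (1B); 10..12  y  (2B, 2-aligned); sizeof = 12, alignof = 4
0..2  e  (2B, 1-aligned)
2..3  b  (1B, 1-aligned)
3..8  c  (5B, 1-aligned)
8..10  h  (2B, 1-aligned)
10..18  a  (8B, 1-aligned)
18..22  g  (4B, 1-aligned)
22..34  d  (12B, 1-aligned)
sizeof = 34, alignof = 1

34 bytes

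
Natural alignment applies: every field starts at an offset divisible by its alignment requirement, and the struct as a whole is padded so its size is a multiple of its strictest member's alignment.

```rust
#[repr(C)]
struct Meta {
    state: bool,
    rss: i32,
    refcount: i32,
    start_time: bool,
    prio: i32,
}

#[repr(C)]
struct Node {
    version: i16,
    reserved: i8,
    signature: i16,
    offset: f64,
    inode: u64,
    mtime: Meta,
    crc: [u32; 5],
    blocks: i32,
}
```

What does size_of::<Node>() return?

72

Meta: state at 0 (size 1, align 1) → ends 1; pad 3 to align 4 for rss; rss at 4 (size 4, align 4) → ends 8; refcount at 8 (size 4, align 4) → ends 12; start_time at 12 (size 1, align 1) → ends 13; pad 3 to align 4 for prio; prio at 16 (size 4, align 4) → ends 20; total 20 bytes, alignment 4
version at 0 (size 2, align 2) → ends 2
reserved at 2 (size 1, align 1) → ends 3
pad 1 to align 2 for signature
signature at 4 (size 2, align 2) → ends 6
pad 2 to align 8 for offset
offset at 8 (size 8, align 8) → ends 16
inode at 16 (size 8, align 8) → ends 24
mtime at 24 (size 20, align 4) → ends 44
crc at 44 (size 20, align 4) → ends 64
blocks at 64 (size 4, align 4) → ends 68
tail pad 4 to reach multiple of 8
total 72 bytes, alignment 8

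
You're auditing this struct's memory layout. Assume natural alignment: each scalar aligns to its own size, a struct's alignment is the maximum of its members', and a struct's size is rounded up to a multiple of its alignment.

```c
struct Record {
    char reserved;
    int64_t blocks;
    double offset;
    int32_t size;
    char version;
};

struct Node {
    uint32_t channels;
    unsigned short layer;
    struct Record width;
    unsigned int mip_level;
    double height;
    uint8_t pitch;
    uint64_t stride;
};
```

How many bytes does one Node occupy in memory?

72

Record: @0: reserved [1B, align 1] → 1; +7 pad (align 8); @8: blocks [8B, align 8] → 16; @16: offset [8B, align 8] → 24; @24: size [4B, align 4] → 28; @28: version [1B, align 1] → 29; +3 tail pad (align 8); size 32, align 8
@0: channels [4B, align 4] → 4
@4: layer [2B, align 2] → 6
+2 pad (align 8)
@8: width [32B, align 8] → 40
@40: mip_level [4B, align 4] → 44
+4 pad (align 8)
@48: height [8B, align 8] → 56
@56: pitch [1B, align 1] → 57
+7 pad (align 8)
@64: stride [8B, align 8] → 72
size 72, align 8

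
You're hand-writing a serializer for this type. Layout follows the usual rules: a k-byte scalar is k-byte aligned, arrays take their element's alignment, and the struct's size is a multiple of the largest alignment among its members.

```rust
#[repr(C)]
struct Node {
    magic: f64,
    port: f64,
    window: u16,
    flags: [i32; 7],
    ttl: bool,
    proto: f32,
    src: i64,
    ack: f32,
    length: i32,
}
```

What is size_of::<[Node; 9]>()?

0..8  magic  (8B, 8-aligned)
8..16  port  (8B, 8-aligned)
16..18  window  (2B, 2-aligned)
18..20  -- padding (2B)
20..48  flags  (28B, 4-aligned)
48..49  ttl  (1B, 1-aligned)
49..52  -- padding (3B)
52..56  proto  (4B, 4-aligned)
56..64  src  (8B, 8-aligned)
64..68  ack  (4B, 4-aligned)
68..72  length  (4B, 4-aligned)
sizeof = 72, alignof = 8
array of 9: 9 × 72 = 648

648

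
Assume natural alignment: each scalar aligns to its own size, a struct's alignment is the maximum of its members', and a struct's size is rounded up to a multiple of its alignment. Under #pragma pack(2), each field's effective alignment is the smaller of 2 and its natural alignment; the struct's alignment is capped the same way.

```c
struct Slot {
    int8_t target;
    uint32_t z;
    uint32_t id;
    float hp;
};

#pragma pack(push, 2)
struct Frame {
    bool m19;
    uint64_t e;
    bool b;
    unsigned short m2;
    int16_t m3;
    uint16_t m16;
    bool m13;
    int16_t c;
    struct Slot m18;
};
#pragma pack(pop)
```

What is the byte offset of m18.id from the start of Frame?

30

Slot: @0: target [1B, align 1] → 1; +3 pad (align 4); @4: z [4B, align 4] → 8; @8: id [4B, align 4] → 12; @12: hp [4B, align 4] → 16; size 16, align 4
@0: m19 [1B, align 1] → 1
+1 pad (align 2)
@2: e [8B, align 2] → 10
@10: b [1B, align 1] → 11
+1 pad (align 2)
@12: m2 [2B, align 2] → 14
@14: m3 [2B, align 2] → 16
@16: m16 [2B, align 2] → 18
@18: m13 [1B, align 1] → 19
+1 pad (align 2)
@20: c [2B, align 2] → 22
@22: m18 [16B, align 2] → 38
within Slot: id at 8
22 + 8 = 30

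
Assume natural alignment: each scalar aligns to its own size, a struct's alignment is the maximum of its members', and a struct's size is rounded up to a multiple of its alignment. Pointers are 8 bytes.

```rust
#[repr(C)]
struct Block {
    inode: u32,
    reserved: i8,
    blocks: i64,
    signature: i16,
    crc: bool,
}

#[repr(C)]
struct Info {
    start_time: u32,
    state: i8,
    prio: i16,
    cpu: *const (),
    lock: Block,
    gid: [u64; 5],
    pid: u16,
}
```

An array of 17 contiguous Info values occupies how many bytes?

Block: 0..4  inode  (4B, 4-aligned); 4..5  reserved  (1B, 1-aligned); 5..8  -- padding (3B); 8..16  blocks  (8B, 8-aligned); 16..18  signature  (2B, 2-aligned); 18..19  crc  (1B, 1-aligned); 19..24  -- tail padding (5B); sizeof = 24, alignof = 8
0..4  start_time  (4B, 4-aligned)
4..5  state  (1B, 1-aligned)
5..6  -- padding (1B)
6..8  prio  (2B, 2-aligned)
8..16  cpu  (8B, 8-aligned)
16..40  lock  (24B, 8-aligned)
40..80  gid  (40B, 8-aligned)
80..82  pid  (2B, 2-aligned)
82..88  -- tail padding (6B)
sizeof = 88, alignof = 8
array of 17: 17 × 88 = 1496

1496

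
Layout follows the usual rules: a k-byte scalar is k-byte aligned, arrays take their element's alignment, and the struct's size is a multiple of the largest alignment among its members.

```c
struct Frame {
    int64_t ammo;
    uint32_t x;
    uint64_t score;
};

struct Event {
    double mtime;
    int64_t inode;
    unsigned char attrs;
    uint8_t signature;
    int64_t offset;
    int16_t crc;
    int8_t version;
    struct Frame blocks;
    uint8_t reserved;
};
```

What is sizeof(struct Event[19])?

1368

Frame: @0: ammo [8B, align 8] → 8; @8: x [4B, align 4] → 12; +4 pad (align 8); @16: score [8B, align 8] → 24; size 24, align 8
@0: mtime [8B, align 8] → 8
@8: inode [8B, align 8] → 16
@16: attrs [1B, align 1] → 17
@17: signature [1B, align 1] → 18
+6 pad (align 8)
@24: offset [8B, align 8] → 32
@32: crc [2B, align 2] → 34
@34: version [1B, align 1] → 35
+5 pad (align 8)
@40: blocks [24B, align 8] → 64
@64: reserved [1B, align 1] → 65
+7 tail pad (align 8)
size 72, align 8
array of 19: 19 × 72 = 1368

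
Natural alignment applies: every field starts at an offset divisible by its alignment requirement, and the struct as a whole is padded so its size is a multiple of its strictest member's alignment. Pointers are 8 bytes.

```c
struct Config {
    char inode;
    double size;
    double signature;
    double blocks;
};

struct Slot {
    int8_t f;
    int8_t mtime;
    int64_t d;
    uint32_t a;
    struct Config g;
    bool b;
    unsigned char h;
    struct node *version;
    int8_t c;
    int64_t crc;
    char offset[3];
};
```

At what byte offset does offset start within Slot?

88

Config: @0: inode [1B, align 1] → 1; +7 pad (align 8); @8: size [8B, align 8] → 16; @16: signature [8B, align 8] → 24; @24: blocks [8B, align 8] → 32; size 32, align 8
@0: f [1B, align 1] → 1
@1: mtime [1B, align 1] → 2
+6 pad (align 8)
@8: d [8B, align 8] → 16
@16: a [4B, align 4] → 20
+4 pad (align 8)
@24: g [32B, align 8] → 56
@56: b [1B, align 1] → 57
@57: h [1B, align 1] → 58
+6 pad (align 8)
@64: version [8B, align 8] → 72
@72: c [1B, align 1] → 73
+7 pad (align 8)
@80: crc [8B, align 8] → 88
@88: offset [3B, align 1] → 91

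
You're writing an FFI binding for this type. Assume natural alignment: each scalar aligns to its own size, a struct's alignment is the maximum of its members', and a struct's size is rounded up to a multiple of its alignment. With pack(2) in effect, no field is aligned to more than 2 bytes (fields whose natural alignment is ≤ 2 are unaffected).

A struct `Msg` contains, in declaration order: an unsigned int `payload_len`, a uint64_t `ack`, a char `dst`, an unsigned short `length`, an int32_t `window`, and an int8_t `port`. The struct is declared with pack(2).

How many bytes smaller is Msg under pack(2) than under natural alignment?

natural layout:
  @0: payload_len [4B, align 4] → 4
  +4 pad (align 8)
  @8: ack [8B, align 8] → 16
  @16: dst [1B, align 1] → 17
  +1 pad (align 2)
  @18: length [2B, align 2] → 20
  @20: window [4B, align 4] → 24
  @24: port [1B, align 1] → 25
  +7 tail pad (align 8)
  size 32, align 8
packed(2) layout:
  @0: payload_len [4B, align 2] → 4
  @4: ack [8B, align 2] → 12
  @12: dst [1B, align 1] → 13
  +1 pad (align 2)
  @14: length [2B, align 2] → 16
  @16: window [4B, align 2] → 20
  @20: port [1B, align 1] → 21
  +1 tail pad (align 2)
  size 22, align 2
32 − 22 = 10

10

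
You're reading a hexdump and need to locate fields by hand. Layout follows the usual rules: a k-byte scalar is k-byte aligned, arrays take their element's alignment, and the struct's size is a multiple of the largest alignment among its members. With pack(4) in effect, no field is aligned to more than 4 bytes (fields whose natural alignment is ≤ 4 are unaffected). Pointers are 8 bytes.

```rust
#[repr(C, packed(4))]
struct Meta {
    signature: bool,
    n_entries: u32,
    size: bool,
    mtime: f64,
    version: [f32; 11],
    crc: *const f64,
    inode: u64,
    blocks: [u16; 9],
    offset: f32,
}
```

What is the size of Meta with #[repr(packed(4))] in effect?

signature at 0 (size 1, align 1) → ends 1
pad 3 to align 4 for n_entries
n_entries at 4 (size 4, align 4) → ends 8
size at 8 (size 1, align 1) → ends 9
pad 3 to align 4 for mtime
mtime at 12 (size 8, align 4) → ends 20
version at 20 (size 44, align 4) → ends 64
crc at 64 (size 8, align 4) → ends 72
inode at 72 (size 8, align 4) → ends 80
blocks at 80 (size 18, align 2) → ends 98
pad 2 to align 4 for offset
offset at 100 (size 4, align 4) → ends 104
total 104 bytes, alignment 4

104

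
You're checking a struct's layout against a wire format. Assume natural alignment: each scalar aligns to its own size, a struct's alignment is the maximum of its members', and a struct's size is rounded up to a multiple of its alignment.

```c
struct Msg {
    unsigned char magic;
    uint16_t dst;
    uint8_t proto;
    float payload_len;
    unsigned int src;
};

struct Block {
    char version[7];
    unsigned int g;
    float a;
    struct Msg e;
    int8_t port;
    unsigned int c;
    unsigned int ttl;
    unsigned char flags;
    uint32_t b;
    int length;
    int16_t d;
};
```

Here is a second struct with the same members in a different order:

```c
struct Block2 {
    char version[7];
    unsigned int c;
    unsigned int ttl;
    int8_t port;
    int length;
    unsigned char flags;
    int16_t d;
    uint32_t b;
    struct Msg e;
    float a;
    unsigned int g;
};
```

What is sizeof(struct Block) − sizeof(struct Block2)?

4

Msg: 0..1  magic  (1B, 1-aligned); 1..2  -- padding (1B); 2..4  dst  (2B, 2-aligned); 4..5  proto  (1B, 1-aligned); 5..8  -- padding (3B); 8..12  payload_len  (4B, 4-aligned); 12..16  src  (4B, 4-aligned); sizeof = 16, alignof = 4
0..7  version  (7B, 1-aligned)
7..8  -- padding (1B)
8..12  g  (4B, 4-aligned)
12..16  a  (4B, 4-aligned)
16..32  e  (16B, 4-aligned)
32..33  port  (1B, 1-aligned)
33..36  -- padding (3B)
36..40  c  (4B, 4-aligned)
40..44  ttl  (4B, 4-aligned)
44..45  flags  (1B, 1-aligned)
45..48  -- padding (3B)
48..52  b  (4B, 4-aligned)
52..56  length  (4B, 4-aligned)
56..58  d  (2B, 2-aligned)
58..60  -- tail padding (2B)
sizeof = 60, alignof = 4
— Block2 —
0..7  version  (7B, 1-aligned)
7..8  -- padding (1B)
8..12  c  (4B, 4-aligned)
12..16  ttl  (4B, 4-aligned)
16..17  port  (1B, 1-aligned)
17..20  -- padding (3B)
20..24  length  (4B, 4-aligned)
24..25  flags  (1B, 1-aligned)
25..26  -- padding (1B)
26..28  d  (2B, 2-aligned)
28..32  b  (4B, 4-aligned)
32..48  e  (16B, 4-aligned)
48..52  a  (4B, 4-aligned)
52..56  g  (4B, 4-aligned)
sizeof = 56, alignof = 4
60 − 56 = 4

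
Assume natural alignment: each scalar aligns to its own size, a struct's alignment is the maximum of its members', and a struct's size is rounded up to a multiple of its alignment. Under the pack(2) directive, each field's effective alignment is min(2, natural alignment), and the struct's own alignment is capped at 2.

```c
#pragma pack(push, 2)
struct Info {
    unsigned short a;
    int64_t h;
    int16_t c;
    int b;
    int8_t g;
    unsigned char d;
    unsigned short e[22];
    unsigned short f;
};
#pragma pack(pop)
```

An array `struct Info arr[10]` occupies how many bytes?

a at 0 (size 2, align 2) → ends 2
h at 2 (size 8, align 2) → ends 10
c at 10 (size 2, align 2) → ends 12
b at 12 (size 4, align 2) → ends 16
g at 16 (size 1, align 1) → ends 17
d at 17 (size 1, align 1) → ends 18
e at 18 (size 44, align 2) → ends 62
f at 62 (size 2, align 2) → ends 64
total 64 bytes, alignment 2
array of 10: 10 × 64 = 640

640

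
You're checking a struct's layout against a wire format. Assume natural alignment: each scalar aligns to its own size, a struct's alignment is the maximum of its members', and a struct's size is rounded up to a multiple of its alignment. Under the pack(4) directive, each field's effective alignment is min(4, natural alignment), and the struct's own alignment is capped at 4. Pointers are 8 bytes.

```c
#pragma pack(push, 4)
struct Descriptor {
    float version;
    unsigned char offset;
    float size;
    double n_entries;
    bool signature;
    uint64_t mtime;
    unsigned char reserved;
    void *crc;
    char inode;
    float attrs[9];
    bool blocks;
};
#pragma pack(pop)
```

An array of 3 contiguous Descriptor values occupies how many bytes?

0..4  version  (4B, 4-aligned)
4..5  offset  (1B, 1-aligned)
5..8  -- padding (3B)
8..12  size  (4B, 4-aligned)
12..20  n_entries  (8B, 4-aligned)
20..21  signature  (1B, 1-aligned)
21..24  -- padding (3B)
24..32  mtime  (8B, 4-aligned)
32..33  reserved  (1B, 1-aligned)
33..36  -- padding (3B)
36..44  crc  (8B, 4-aligned)
44..45  inode  (1B, 1-aligned)
45..48  -- padding (3B)
48..84  attrs  (36B, 4-aligned)
84..85  blocks  (1B, 1-aligned)
85..88  -- tail padding (3B)
sizeof = 88, alignof = 4
array of 3: 3 × 88 = 264

264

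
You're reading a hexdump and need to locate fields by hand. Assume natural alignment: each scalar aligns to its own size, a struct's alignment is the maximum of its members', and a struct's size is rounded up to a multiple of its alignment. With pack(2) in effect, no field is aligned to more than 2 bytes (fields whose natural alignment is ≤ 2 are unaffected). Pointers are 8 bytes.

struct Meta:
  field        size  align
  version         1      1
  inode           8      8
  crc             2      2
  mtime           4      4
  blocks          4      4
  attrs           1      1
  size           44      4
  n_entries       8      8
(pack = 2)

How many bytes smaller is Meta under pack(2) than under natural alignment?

natural layout:
  @0: version [1B, align 1] → 1
  +7 pad (align 8)
  @8: inode [8B, align 8] → 16
  @16: crc [2B, align 2] → 18
  +2 pad (align 4)
  @20: mtime [4B, align 4] → 24
  @24: blocks [4B, align 4] → 28
  @28: attrs [1B, align 1] → 29
  +3 pad (align 4)
  @32: size [44B, align 4] → 76
  +4 pad (align 8)
  @80: n_entries [8B, align 8] → 88
  size 88, align 8
packed(2) layout:
  @0: version [1B, align 1] → 1
  +1 pad (align 2)
  @2: inode [8B, align 2] → 10
  @10: crc [2B, align 2] → 12
  @12: mtime [4B, align 2] → 16
  @16: blocks [4B, align 2] → 20
  @20: attrs [1B, align 1] → 21
  +1 pad (align 2)
  @22: size [44B, align 2] → 66
  @66: n_entries [8B, align 2] → 74
  size 74, align 2
88 − 74 = 14

14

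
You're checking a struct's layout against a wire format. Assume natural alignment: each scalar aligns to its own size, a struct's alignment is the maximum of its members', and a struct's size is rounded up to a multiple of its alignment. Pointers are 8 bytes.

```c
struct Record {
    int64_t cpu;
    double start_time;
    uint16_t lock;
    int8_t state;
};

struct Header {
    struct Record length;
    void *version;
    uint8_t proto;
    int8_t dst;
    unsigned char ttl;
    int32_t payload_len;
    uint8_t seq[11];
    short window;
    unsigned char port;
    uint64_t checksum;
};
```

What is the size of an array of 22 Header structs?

1408

Record: cpu at 0 (size 8, align 8) → ends 8; start_time at 8 (size 8, align 8) → ends 16; lock at 16 (size 2, align 2) → ends 18; state at 18 (size 1, align 1) → ends 19; tail pad 5 to reach multiple of 8; total 24 bytes, alignment 8
length at 0 (size 24, align 8) → ends 24
version at 24 (size 8, align 8) → ends 32
proto at 32 (size 1, align 1) → ends 33
dst at 33 (size 1, align 1) → ends 34
ttl at 34 (size 1, align 1) → ends 35
pad 1 to align 4 for payload_len
payload_len at 36 (size 4, align 4) → ends 40
seq at 40 (size 11, align 1) → ends 51
pad 1 to align 2 for window
window at 52 (size 2, align 2) → ends 54
port at 54 (size 1, align 1) → ends 55
pad 1 to align 8 for checksum
checksum at 56 (size 8, align 8) → ends 64
total 64 bytes, alignment 8
array of 22: 22 × 64 = 1408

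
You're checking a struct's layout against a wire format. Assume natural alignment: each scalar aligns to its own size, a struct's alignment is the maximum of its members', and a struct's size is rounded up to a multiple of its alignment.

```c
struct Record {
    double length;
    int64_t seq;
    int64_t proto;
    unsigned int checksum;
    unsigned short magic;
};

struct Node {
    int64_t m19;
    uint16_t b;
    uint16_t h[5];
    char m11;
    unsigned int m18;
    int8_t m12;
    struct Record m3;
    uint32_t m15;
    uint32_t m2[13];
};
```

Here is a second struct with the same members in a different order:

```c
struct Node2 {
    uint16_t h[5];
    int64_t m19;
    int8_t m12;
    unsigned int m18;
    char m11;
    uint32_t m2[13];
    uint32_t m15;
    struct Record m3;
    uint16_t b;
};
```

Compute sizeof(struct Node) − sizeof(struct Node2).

-16

Record: length at 0 (size 8, align 8) → ends 8; seq at 8 (size 8, align 8) → ends 16; proto at 16 (size 8, align 8) → ends 24; checksum at 24 (size 4, align 4) → ends 28; magic at 28 (size 2, align 2) → ends 30; tail pad 2 to reach multiple of 8; total 32 bytes, alignment 8
m19 at 0 (size 8, align 8) → ends 8
b at 8 (size 2, align 2) → ends 10
h at 10 (size 10, align 2) → ends 20
m11 at 20 (size 1, align 1) → ends 21
pad 3 to align 4 for m18
m18 at 24 (size 4, align 4) → ends 28
m12 at 28 (size 1, align 1) → ends 29
pad 3 to align 8 for m3
m3 at 32 (size 32, align 8) → ends 64
m15 at 64 (size 4, align 4) → ends 68
m2 at 68 (size 52, align 4) → ends 120
total 120 bytes, alignment 8
— Node2 —
h at 0 (size 10, align 2) → ends 10
pad 6 to align 8 for m19
m19 at 16 (size 8, align 8) → ends 24
m12 at 24 (size 1, align 1) → ends 25
pad 3 to align 4 for m18
m18 at 28 (size 4, align 4) → ends 32
m11 at 32 (size 1, align 1) → ends 33
pad 3 to align 4 for m2
m2 at 36 (size 52, align 4) → ends 88
m15 at 88 (size 4, align 4) → ends 92
pad 4 to align 8 for m3
m3 at 96 (size 32, align 8) → ends 128
b at 128 (size 2, align 2) → ends 130
tail pad 6 to reach multiple of 8
total 136 bytes, alignment 8
120 − 136 = -16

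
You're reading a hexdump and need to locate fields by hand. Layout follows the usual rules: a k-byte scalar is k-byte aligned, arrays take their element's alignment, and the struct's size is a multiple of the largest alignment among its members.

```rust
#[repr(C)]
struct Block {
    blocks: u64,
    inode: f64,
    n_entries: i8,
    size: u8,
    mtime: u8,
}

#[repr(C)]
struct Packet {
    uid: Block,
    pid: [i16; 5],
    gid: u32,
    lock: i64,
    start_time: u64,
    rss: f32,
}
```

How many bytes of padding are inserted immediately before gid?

2

Block: 0..8  blocks  (8B, 8-aligned); 8..16  inode  (8B, 8-aligned); 16..17  n_entries  (1B, 1-aligned); 17..18  size  (1B, 1-aligned); 18..19  mtime  (1B, 1-aligned); 19..24  -- tail padding (5B); sizeof = 24, alignof = 8
0..24  uid  (24B, 8-aligned)
24..34  pid  (10B, 2-aligned)
34..36  -- padding (2B)
36..40  gid  (4B, 4-aligned)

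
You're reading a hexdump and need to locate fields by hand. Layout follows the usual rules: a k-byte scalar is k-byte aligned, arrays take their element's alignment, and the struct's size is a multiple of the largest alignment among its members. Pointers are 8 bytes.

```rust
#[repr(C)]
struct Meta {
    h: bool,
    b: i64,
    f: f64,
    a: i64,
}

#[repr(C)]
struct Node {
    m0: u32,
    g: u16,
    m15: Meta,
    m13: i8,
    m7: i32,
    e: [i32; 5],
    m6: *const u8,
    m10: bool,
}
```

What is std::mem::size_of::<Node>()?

Meta: @0: h [1B, align 1] → 1; +7 pad (align 8); @8: b [8B, align 8] → 16; @16: f [8B, align 8] → 24; @24: a [8B, align 8] → 32; size 32, align 8
@0: m0 [4B, align 4] → 4
@4: g [2B, align 2] → 6
+2 pad (align 8)
@8: m15 [32B, align 8] → 40
@40: m13 [1B, align 1] → 41
+3 pad (align 4)
@44: m7 [4B, align 4] → 48
@48: e [20B, align 4] → 68
+4 pad (align 8)
@72: m6 [8B, align 8] → 80
@80: m10 [1B, align 1] → 81
+7 tail pad (align 8)
size 88, align 8

88 bytes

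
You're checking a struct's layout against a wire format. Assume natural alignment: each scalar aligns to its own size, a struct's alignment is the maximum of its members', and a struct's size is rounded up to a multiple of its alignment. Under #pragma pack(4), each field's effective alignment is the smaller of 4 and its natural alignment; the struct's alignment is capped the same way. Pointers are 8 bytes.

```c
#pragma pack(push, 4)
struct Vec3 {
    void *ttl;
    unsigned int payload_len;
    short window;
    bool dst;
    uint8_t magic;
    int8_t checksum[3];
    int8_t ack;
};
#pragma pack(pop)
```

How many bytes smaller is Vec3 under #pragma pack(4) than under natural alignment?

natural layout:
  ttl at 0 (size 8, align 8) → ends 8
  payload_len at 8 (size 4, align 4) → ends 12
  window at 12 (size 2, align 2) → ends 14
  dst at 14 (size 1, align 1) → ends 15
  magic at 15 (size 1, align 1) → ends 16
  checksum at 16 (size 3, align 1) → ends 19
  ack at 19 (size 1, align 1) → ends 20
  tail pad 4 to reach multiple of 8
  total 24 bytes, alignment 8
packed(4) layout:
  ttl at 0 (size 8, align 4) → ends 8
  payload_len at 8 (size 4, align 4) → ends 12
  window at 12 (size 2, align 2) → ends 14
  dst at 14 (size 1, align 1) → ends 15
  magic at 15 (size 1, align 1) → ends 16
  checksum at 16 (size 3, align 1) → ends 19
  ack at 19 (size 1, align 1) → ends 20
  total 20 bytes, alignment 4
24 − 20 = 4

4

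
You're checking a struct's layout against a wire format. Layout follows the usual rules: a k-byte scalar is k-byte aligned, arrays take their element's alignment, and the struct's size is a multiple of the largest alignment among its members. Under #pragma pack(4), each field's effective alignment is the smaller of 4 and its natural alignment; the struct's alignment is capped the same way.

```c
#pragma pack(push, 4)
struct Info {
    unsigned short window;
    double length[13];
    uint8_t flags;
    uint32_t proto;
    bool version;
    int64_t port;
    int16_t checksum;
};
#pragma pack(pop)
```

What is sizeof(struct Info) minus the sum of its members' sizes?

@0: window [2B, align 2] → 2
+2 pad (align 4)
@4: length [104B, align 4] → 108
@108: flags [1B, align 1] → 109
+3 pad (align 4)
@112: proto [4B, align 4] → 116
@116: version [1B, align 1] → 117
+3 pad (align 4)
@120: port [8B, align 4] → 128
@128: checksum [2B, align 2] → 130
+2 tail pad (align 4)
size 132, align 4
data bytes 122, size 132 → padding 10

10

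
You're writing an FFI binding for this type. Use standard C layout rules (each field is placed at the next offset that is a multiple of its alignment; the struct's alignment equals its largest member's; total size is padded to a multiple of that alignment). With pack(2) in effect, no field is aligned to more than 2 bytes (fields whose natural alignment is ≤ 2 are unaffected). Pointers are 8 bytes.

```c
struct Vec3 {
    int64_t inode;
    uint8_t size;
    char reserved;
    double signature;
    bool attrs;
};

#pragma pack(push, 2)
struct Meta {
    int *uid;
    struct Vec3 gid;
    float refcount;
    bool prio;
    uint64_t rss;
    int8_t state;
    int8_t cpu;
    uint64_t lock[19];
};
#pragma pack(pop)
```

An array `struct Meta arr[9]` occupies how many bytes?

1872

Vec3: 0..8  inode  (8B, 8-aligned); 8..9  size  (1B, 1-aligned); 9..10  reserved  (1B, 1-aligned); 10..16  -- padding (6B); 16..24  signature  (8B, 8-aligned); 24..25  attrs  (1B, 1-aligned); 25..32  -- tail padding (7B); sizeof = 32, alignof = 8
0..8  uid  (8B, 2-aligned)
8..40  gid  (32B, 2-aligned)
40..44  refcount  (4B, 2-aligned)
44..45  prio  (1B, 1-aligned)
45..46  -- padding (1B)
46..54  rss  (8B, 2-aligned)
54..55  state  (1B, 1-aligned)
55..56  cpu  (1B, 1-aligned)
56..208  lock  (152B, 2-aligned)
sizeof = 208, alignof = 2
array of 9: 9 × 208 = 1872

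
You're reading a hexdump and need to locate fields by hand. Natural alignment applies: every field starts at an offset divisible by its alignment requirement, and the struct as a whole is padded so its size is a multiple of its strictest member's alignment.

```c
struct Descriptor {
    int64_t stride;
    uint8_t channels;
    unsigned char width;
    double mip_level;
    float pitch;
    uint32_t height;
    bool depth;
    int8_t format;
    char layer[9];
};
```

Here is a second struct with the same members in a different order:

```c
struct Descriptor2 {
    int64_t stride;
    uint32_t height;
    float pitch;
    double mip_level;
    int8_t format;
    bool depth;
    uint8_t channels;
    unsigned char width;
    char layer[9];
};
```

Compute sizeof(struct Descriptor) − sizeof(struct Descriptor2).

8

@0: stride [8B, align 8] → 8
@8: channels [1B, align 1] → 9
@9: width [1B, align 1] → 10
+6 pad (align 8)
@16: mip_level [8B, align 8] → 24
@24: pitch [4B, align 4] → 28
@28: height [4B, align 4] → 32
@32: depth [1B, align 1] → 33
@33: format [1B, align 1] → 34
@34: layer [9B, align 1] → 43
+5 tail pad (align 8)
size 48, align 8
— Descriptor2 —
@0: stride [8B, align 8] → 8
@8: height [4B, align 4] → 12
@12: pitch [4B, align 4] → 16
@16: mip_level [8B, align 8] → 24
@24: format [1B, align 1] → 25
@25: depth [1B, align 1] → 26
@26: channels [1B, align 1] → 27
@27: width [1B, align 1] → 28
@28: layer [9B, align 1] → 37
+3 tail pad (align 8)
size 40, align 8
48 − 40 = 8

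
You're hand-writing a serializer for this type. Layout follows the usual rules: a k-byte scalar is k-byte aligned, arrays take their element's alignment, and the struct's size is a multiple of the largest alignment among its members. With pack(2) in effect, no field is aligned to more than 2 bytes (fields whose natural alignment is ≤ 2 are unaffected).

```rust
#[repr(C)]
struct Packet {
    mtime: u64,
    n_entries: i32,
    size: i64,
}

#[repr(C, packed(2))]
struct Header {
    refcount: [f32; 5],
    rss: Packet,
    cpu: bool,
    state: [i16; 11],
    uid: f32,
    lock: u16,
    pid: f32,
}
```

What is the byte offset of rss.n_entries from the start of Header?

Packet: mtime at 0 (size 8, align 8) → ends 8; n_entries at 8 (size 4, align 4) → ends 12; pad 4 to align 8 for size; size at 16 (size 8, align 8) → ends 24; total 24 bytes, alignment 8
refcount at 0 (size 20, align 2) → ends 20
rss at 20 (size 24, align 2) → ends 44
within Packet: n_entries at 8
20 + 8 = 28

28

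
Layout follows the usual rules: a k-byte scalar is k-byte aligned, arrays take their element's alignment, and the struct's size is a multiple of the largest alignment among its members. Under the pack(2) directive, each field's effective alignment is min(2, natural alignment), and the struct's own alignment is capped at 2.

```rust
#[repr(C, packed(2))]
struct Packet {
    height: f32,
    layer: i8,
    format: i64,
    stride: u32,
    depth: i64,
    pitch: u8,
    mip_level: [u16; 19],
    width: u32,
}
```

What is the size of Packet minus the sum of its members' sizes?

2

0..4  height  (4B, 2-aligned)
4..5  layer  (1B, 1-aligned)
5..6  -- padding (1B)
6..14  format  (8B, 2-aligned)
14..18  stride  (4B, 2-aligned)
18..26  depth  (8B, 2-aligned)
26..27  pitch  (1B, 1-aligned)
27..28  -- padding (1B)
28..66  mip_level  (38B, 2-aligned)
66..70  width  (4B, 2-aligned)
sizeof = 70, alignof = 2
data bytes 68, size 70 → padding 2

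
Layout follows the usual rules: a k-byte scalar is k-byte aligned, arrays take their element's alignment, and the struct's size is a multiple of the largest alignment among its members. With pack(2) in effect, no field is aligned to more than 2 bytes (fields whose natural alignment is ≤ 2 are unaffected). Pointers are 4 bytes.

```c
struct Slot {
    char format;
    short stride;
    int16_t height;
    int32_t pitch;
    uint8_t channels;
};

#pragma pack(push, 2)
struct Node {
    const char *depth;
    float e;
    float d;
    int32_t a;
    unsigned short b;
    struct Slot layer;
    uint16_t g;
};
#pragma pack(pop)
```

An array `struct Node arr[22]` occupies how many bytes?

792

Slot: @0: format [1B, align 1] → 1; +1 pad (align 2); @2: stride [2B, align 2] → 4; @4: height [2B, align 2] → 6; +2 pad (align 4); @8: pitch [4B, align 4] → 12; @12: channels [1B, align 1] → 13; +3 tail pad (align 4); size 16, align 4
@0: depth [4B, align 2] → 4
@4: e [4B, align 2] → 8
@8: d [4B, align 2] → 12
@12: a [4B, align 2] → 16
@16: b [2B, align 2] → 18
@18: layer [16B, align 2] → 34
@34: g [2B, align 2] → 36
size 36, align 2
array of 22: 22 × 36 = 792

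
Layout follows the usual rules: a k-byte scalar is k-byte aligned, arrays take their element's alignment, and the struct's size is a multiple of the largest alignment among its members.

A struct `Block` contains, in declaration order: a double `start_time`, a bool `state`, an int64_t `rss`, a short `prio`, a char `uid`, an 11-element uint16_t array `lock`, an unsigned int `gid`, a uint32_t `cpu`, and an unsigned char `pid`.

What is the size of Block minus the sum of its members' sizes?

0..8  start_time  (8B, 8-aligned)
8..9  state  (1B, 1-aligned)
9..16  -- padding (7B)
16..24  rss  (8B, 8-aligned)
24..26  prio  (2B, 2-aligned)
26..27  uid  (1B, 1-aligned)
27..28  -- padding (1B)
28..50  lock  (22B, 2-aligned)
50..52  -- padding (2B)
52..56  gid  (4B, 4-aligned)
56..60  cpu  (4B, 4-aligned)
60..61  pid  (1B, 1-aligned)
61..64  -- tail padding (3B)
sizeof = 64, alignof = 8
data bytes 51, size 64 → padding 13

13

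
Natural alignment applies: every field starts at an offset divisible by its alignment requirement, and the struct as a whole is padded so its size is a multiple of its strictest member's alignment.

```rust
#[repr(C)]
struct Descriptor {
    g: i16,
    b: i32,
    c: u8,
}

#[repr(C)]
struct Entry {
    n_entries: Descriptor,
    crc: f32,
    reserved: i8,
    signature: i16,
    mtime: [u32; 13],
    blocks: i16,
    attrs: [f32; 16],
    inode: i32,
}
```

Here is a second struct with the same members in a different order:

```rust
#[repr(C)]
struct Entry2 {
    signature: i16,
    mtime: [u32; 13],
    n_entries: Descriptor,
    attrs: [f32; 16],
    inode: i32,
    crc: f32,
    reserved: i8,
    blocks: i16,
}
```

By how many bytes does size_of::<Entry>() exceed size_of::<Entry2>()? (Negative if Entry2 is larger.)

Descriptor: @0: g [2B, align 2] → 2; +2 pad (align 4); @4: b [4B, align 4] → 8; @8: c [1B, align 1] → 9; +3 tail pad (align 4); size 12, align 4
@0: n_entries [12B, align 4] → 12
@12: crc [4B, align 4] → 16
@16: reserved [1B, align 1] → 17
+1 pad (align 2)
@18: signature [2B, align 2] → 20
@20: mtime [52B, align 4] → 72
@72: blocks [2B, align 2] → 74
+2 pad (align 4)
@76: attrs [64B, align 4] → 140
@140: inode [4B, align 4] → 144
size 144, align 4
— Entry2 —
@0: signature [2B, align 2] → 2
+2 pad (align 4)
@4: mtime [52B, align 4] → 56
@56: n_entries [12B, align 4] → 68
@68: attrs [64B, align 4] → 132
@132: inode [4B, align 4] → 136
@136: crc [4B, align 4] → 140
@140: reserved [1B, align 1] → 141
+1 pad (align 2)
@142: blocks [2B, align 2] → 144
size 144, align 4
144 − 144 = 0

0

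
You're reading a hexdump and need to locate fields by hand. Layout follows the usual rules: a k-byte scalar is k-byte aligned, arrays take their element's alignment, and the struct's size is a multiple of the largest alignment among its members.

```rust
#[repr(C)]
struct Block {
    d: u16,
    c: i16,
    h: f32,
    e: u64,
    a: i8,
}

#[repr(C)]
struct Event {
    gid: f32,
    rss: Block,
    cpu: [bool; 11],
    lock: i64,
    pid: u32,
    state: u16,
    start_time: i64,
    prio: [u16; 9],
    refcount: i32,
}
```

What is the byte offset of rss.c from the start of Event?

Block: d at 0 (size 2, align 2) → ends 2; c at 2 (size 2, align 2) → ends 4; h at 4 (size 4, align 4) → ends 8; e at 8 (size 8, align 8) → ends 16; a at 16 (size 1, align 1) → ends 17; tail pad 7 to reach multiple of 8; total 24 bytes, alignment 8
gid at 0 (size 4, align 4) → ends 4
pad 4 to align 8 for rss
rss at 8 (size 24, align 8) → ends 32
within Block: c at 2
8 + 2 = 10

10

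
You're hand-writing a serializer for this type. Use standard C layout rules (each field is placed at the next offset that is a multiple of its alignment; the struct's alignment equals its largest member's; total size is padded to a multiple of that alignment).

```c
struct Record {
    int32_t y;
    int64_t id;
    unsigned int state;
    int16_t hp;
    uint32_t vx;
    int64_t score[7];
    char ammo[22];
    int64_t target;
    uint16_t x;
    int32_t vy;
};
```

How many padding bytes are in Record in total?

14

@0: y [4B, align 4] → 4
+4 pad (align 8)
@8: id [8B, align 8] → 16
@16: state [4B, align 4] → 20
@20: hp [2B, align 2] → 22
+2 pad (align 4)
@24: vx [4B, align 4] → 28
+4 pad (align 8)
@32: score [56B, align 8] → 88
@88: ammo [22B, align 1] → 110
+2 pad (align 8)
@112: target [8B, align 8] → 120
@120: x [2B, align 2] → 122
+2 pad (align 4)
@124: vy [4B, align 4] → 128
size 128, align 8
data bytes 114, size 128 → padding 14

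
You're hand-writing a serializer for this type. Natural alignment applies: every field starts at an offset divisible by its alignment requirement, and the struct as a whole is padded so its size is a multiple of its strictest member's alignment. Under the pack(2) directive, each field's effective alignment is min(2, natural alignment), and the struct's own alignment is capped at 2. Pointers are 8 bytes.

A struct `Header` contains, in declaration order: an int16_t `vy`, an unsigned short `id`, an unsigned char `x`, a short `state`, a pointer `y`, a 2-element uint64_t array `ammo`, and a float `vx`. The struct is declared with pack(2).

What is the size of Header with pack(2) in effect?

@0: vy [2B, align 2] → 2
@2: id [2B, align 2] → 4
@4: x [1B, align 1] → 5
+1 pad (align 2)
@6: state [2B, align 2] → 8
@8: y [8B, align 2] → 16
@16: ammo [16B, align 2] → 32
@32: vx [4B, align 2] → 36
size 36, align 2

36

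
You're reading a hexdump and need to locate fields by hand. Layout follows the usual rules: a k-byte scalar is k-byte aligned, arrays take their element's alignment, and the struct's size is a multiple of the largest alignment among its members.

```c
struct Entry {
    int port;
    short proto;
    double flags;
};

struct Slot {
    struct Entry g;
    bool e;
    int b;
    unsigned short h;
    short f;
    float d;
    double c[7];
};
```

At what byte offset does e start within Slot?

Entry: port at 0 (size 4, align 4) → ends 4; proto at 4 (size 2, align 2) → ends 6; pad 2 to align 8 for flags; flags at 8 (size 8, align 8) → ends 16; total 16 bytes, alignment 8
g at 0 (size 16, align 8) → ends 16
e at 16 (size 1, align 1) → ends 17

16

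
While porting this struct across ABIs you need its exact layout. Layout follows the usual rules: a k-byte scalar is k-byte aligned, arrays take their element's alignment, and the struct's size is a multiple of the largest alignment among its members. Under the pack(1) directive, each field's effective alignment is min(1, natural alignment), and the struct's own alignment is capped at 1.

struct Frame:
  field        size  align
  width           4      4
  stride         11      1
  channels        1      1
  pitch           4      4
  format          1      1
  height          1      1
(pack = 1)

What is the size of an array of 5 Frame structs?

110

@0: width [4B, align 1] → 4
@4: stride [11B, align 1] → 15
@15: channels [1B, align 1] → 16
@16: pitch [4B, align 1] → 20
@20: format [1B, align 1] → 21
@21: height [1B, align 1] → 22
size 22, align 1
array of 5: 5 × 22 = 110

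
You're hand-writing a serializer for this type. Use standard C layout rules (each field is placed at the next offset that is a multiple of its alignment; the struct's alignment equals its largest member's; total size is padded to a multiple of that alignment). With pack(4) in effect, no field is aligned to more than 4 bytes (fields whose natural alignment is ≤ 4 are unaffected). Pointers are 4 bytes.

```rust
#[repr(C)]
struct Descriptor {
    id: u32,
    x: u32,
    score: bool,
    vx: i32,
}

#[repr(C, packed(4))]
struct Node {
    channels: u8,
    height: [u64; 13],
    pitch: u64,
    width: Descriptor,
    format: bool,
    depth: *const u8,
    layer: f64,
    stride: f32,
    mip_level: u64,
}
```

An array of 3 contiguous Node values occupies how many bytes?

480

Descriptor: @0: id [4B, align 4] → 4; @4: x [4B, align 4] → 8; @8: score [1B, align 1] → 9; +3 pad (align 4); @12: vx [4B, align 4] → 16; size 16, align 4
@0: channels [1B, align 1] → 1
+3 pad (align 4)
@4: height [104B, align 4] → 108
@108: pitch [8B, align 4] → 116
@116: width [16B, align 4] → 132
@132: format [1B, align 1] → 133
+3 pad (align 4)
@136: depth [4B, align 4] → 140
@140: layer [8B, align 4] → 148
@148: stride [4B, align 4] → 152
@152: mip_level [8B, align 4] → 160
size 160, align 4
array of 3: 3 × 160 = 480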